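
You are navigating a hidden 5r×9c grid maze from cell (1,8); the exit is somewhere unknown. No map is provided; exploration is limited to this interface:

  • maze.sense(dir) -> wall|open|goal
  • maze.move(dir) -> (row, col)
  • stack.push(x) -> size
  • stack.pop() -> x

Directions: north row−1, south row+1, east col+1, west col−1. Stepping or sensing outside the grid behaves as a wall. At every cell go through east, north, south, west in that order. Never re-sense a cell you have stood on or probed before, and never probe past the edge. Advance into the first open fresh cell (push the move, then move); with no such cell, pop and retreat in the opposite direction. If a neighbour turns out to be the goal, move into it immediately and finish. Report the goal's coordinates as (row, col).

Act: sense[north]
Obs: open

Act: push[north]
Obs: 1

Act: move[north]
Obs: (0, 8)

Act: sense[west]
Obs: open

Act: push[west]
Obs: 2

Act: move[west]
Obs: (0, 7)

Act: sense[south]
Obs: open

Act: push[south]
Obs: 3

Act: move[south]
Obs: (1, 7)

Act: sense[south]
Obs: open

Act: push[south]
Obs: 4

Act: move[south]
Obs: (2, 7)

Act: sense[east]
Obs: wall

Act: sense[south]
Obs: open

Act: push[south]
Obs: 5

Act: move[south]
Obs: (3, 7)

Act: sense[east]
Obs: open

Act: push[east]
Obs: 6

Act: move[east]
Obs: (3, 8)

Act: sense[south]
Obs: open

Act: push[south]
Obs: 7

Act: move[south]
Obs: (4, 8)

Act: sense[west]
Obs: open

Act: push[west]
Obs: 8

Act: move[west]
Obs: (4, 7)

Act: sense[west]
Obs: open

Act: push[west]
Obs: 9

Act: move[west]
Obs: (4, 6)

Act: sense[north]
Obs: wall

Act: sense[west]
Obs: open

Act: push[west]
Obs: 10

Act: move[west]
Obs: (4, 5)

Act: sense[north]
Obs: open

Act: push[north]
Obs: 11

Act: move[north]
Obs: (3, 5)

Act: sense[north]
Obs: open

Act: push[north]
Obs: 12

Act: move[north]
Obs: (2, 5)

Act: sense[east]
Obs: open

Act: push[east]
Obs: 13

Act: move[east]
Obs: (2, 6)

Act: sense[north]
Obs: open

Act: push[north]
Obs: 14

Act: move[north]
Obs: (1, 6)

Act: sense[north]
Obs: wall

Act: sense[west]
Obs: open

Act: push[west]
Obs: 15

Act: move[west]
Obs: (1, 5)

Act: sense[north]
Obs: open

Act: push[north]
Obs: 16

Act: move[north]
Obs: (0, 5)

Act: sense[west]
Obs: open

Act: push[west]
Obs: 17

Act: move[west]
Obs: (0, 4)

Act: sense[south]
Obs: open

Act: push[south]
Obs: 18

Act: move[south]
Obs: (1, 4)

Act: sense[south]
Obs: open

Act: push[south]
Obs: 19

Act: move[south]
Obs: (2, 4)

Act: sense[south]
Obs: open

Act: push[south]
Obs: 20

Act: move[south]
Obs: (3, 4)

Act: sense[south]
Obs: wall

Act: sense[west]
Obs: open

Act: push[west]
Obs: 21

Act: move[west]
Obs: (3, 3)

Act: sense[north]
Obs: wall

Act: sense[south]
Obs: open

Act: push[south]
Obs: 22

Act: move[south]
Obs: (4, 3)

Act: sense[west]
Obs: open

Act: push[west]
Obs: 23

Act: move[west]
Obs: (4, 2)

Act: sense[north]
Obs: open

Act: push[north]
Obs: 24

Act: move[north]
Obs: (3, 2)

Act: sense[north]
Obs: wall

Act: sense[west]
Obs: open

Act: push[west]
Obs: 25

Act: move[west]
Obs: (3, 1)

Act: sense[north]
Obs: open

Act: push[north]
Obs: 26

Act: move[north]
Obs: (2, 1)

Act: sense[north]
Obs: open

Act: push[north]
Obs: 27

Act: move[north]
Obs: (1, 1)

Act: sense[east]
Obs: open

Act: push[east]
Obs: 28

Act: move[east]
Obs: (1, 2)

Act: sense[east]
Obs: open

Act: push[east]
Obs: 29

Act: move[east]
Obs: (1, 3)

Act: sense[north]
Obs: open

Act: push[north]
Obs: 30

Act: move[north]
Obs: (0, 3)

Act: sense[west]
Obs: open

Act: push[west]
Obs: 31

Act: move[west]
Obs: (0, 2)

Act: sense[west]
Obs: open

Act: push[west]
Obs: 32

Act: move[west]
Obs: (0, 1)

Act: sense[west]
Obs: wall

Act: pop[]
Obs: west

Act: move[east]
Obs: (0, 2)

Act: pop[]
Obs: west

Act: move[east]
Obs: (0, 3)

Act: pop[]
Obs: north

Act: move[south]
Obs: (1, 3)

Act: pop[]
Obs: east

Act: move[west]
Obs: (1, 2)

Act: pop[]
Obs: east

Act: move[west]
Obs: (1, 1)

Act: sense[west]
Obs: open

Act: push[west]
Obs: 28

Act: move[west]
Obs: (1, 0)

Act: sense[south]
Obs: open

Act: push[south]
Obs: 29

Act: move[south]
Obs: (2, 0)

Act: sense[south]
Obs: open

Act: push[south]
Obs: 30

Act: move[south]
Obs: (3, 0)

Act: sense[south]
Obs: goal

Act: move[south]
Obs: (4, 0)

Answer: (4, 0)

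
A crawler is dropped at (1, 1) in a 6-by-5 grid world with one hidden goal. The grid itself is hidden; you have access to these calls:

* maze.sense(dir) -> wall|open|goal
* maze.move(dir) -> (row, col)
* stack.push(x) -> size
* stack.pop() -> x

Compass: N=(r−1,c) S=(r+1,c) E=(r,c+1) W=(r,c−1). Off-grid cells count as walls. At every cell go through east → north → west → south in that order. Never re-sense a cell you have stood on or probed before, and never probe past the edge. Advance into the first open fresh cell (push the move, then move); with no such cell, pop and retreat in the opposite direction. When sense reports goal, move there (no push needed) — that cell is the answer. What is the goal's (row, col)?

>>> maze.sense east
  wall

>>> maze.sense north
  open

>>> stack.push north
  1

>>> maze.move north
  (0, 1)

>>> maze.sense east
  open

>>> stack.push east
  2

>>> maze.move east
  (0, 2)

>>> maze.sense east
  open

>>> stack.push east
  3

>>> maze.move east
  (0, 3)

>>> maze.sense east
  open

>>> stack.push east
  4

>>> maze.move east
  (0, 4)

>>> maze.sense south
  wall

>>> stack.pop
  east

>>> maze.move west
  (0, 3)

>>> maze.sense south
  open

>>> stack.push south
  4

>>> maze.move south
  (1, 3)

>>> maze.sense south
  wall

>>> stack.pop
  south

>>> maze.move north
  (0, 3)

>>> stack.pop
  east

>>> maze.move west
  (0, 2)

>>> stack.pop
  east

>>> maze.move west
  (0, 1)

>>> maze.sense west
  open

>>> stack.push west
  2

>>> maze.move west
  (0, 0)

>>> maze.sense south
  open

>>> stack.push south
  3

>>> maze.move south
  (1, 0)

>>> maze.sense south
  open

>>> stack.push south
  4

>>> maze.move south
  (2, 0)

>>> maze.sense east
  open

>>> stack.push east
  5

>>> maze.move east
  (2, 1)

>>> maze.sense east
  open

>>> stack.push east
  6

>>> maze.move east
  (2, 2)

>>> maze.sense south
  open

>>> stack.push south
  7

>>> maze.move south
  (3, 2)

>>> maze.sense east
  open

>>> stack.push east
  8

>>> maze.move east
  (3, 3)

>>> maze.sense east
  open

>>> stack.push east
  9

>>> maze.move east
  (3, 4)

>>> maze.sense north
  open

>>> stack.push north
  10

>>> maze.move north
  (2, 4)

>>> stack.pop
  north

>>> maze.move south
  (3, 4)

>>> maze.sense south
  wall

>>> stack.pop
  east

>>> maze.move west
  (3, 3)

>>> maze.sense south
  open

>>> stack.push south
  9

>>> maze.move south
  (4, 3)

>>> maze.sense west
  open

>>> stack.push west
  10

>>> maze.move west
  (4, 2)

>>> maze.sense west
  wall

>>> maze.sense south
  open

>>> stack.push south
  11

>>> maze.move south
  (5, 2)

>>> maze.sense east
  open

>>> stack.push east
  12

>>> maze.move east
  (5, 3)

>>> maze.sense east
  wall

>>> stack.pop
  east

>>> maze.move west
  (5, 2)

>>> maze.sense west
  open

>>> stack.push west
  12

>>> maze.move west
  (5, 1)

>>> maze.sense west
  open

>>> stack.push west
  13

>>> maze.move west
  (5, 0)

>>> maze.sense north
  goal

>>> maze.move north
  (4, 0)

Answer: (4, 0)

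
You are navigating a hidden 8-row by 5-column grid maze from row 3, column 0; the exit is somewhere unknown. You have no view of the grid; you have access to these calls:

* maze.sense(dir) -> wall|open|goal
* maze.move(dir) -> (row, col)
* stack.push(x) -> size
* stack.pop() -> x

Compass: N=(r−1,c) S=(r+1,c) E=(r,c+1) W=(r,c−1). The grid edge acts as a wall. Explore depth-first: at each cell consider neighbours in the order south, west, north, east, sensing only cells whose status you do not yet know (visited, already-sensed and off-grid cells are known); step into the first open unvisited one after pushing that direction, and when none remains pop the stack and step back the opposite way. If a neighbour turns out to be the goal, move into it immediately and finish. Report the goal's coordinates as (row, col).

==> maze.sense(south)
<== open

==> stack.push(south)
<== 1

==> maze.move(south)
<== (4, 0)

==> maze.sense(south)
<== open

==> stack.push(south)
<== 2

==> maze.move(south)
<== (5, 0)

==> maze.sense(south)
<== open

==> stack.push(south)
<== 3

==> maze.move(south)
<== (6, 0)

==> maze.sense(south)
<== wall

==> maze.sense(east)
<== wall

==> stack.pop()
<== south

==> maze.move(north)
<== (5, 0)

==> maze.sense(east)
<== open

==> stack.push(east)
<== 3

==> maze.move(east)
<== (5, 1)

==> maze.sense(north)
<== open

==> stack.push(north)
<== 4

==> maze.move(north)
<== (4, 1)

==> maze.sense(north)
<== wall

==> maze.sense(east)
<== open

==> stack.push(east)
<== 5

==> maze.move(east)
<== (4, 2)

==> maze.sense(south)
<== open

==> stack.push(south)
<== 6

==> maze.move(south)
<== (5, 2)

==> maze.sense(south)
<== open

==> stack.push(south)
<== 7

==> maze.move(south)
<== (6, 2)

==> maze.sense(south)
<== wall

==> maze.sense(east)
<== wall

==> stack.pop()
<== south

==> maze.move(north)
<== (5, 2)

==> maze.sense(east)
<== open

==> stack.push(east)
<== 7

==> maze.move(east)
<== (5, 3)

==> maze.sense(north)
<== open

==> stack.push(north)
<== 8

==> maze.move(north)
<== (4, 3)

==> maze.sense(north)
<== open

==> stack.push(north)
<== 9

==> maze.move(north)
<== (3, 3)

==> maze.sense(west)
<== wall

==> maze.sense(north)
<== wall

==> maze.sense(east)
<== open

==> stack.push(east)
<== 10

==> maze.move(east)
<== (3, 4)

==> maze.sense(south)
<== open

==> stack.push(south)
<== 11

==> maze.move(south)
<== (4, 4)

==> maze.sense(south)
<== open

==> stack.push(south)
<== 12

==> maze.move(south)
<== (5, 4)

==> maze.sense(south)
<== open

==> stack.push(south)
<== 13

==> maze.move(south)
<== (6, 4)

==> maze.sense(south)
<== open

==> stack.push(south)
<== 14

==> maze.move(south)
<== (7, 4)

==> maze.sense(west)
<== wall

==> stack.pop()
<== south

==> maze.move(north)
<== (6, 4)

==> stack.pop()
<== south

==> maze.move(north)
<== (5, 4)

==> stack.pop()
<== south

==> maze.move(north)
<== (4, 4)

==> stack.pop()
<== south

==> maze.move(north)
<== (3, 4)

==> maze.sense(north)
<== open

==> stack.push(north)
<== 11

==> maze.move(north)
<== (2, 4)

==> maze.sense(north)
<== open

==> stack.push(north)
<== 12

==> maze.move(north)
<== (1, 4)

==> maze.sense(west)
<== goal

==> maze.move(west)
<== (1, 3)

Answer: (1, 3)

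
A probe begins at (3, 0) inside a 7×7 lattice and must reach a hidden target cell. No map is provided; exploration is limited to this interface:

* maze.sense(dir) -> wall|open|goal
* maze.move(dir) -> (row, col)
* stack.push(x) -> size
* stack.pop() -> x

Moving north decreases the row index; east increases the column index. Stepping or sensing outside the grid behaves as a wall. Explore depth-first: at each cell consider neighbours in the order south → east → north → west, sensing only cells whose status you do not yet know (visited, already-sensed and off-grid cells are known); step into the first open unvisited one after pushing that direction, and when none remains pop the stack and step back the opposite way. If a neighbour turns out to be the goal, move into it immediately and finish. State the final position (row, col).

% maze.sense dir: south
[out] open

% stack.push x: south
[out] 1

% maze.move dir: south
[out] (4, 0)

% maze.sense dir: south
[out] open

% stack.push x: south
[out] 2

% maze.move dir: south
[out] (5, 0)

% maze.sense dir: south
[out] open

% stack.push x: south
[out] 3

% maze.move dir: south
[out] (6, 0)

% maze.sense dir: east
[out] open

% stack.push x: east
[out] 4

% maze.move dir: east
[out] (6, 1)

% maze.sense dir: east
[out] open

% stack.push x: east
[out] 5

% maze.move dir: east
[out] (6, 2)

% maze.sense dir: east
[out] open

% stack.push x: east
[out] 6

% maze.move dir: east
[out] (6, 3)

% maze.sense dir: east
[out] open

% stack.push x: east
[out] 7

% maze.move dir: east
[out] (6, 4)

% maze.sense dir: east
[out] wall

% maze.sense dir: north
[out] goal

% maze.move dir: north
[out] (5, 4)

Answer: (5, 4)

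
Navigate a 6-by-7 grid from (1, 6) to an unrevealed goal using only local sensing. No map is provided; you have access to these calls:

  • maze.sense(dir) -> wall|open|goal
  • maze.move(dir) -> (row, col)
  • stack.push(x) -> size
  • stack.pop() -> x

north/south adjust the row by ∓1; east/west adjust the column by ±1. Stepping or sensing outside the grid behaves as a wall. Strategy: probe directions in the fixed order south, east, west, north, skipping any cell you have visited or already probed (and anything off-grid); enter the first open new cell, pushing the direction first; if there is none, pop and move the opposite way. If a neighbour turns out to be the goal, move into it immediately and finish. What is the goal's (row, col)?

~$ maze.sense dir='south'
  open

~$ stack.push x='south'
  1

~$ maze.move dir='south'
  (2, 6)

~$ maze.sense dir='south'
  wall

~$ maze.sense dir='west'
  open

~$ stack.push x='west'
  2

~$ maze.move dir='west'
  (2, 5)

~$ maze.sense dir='south'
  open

~$ stack.push x='south'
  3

~$ maze.move dir='south'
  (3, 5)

~$ maze.sense dir='south'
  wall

~$ maze.sense dir='west'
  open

~$ stack.push x='west'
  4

~$ maze.move dir='west'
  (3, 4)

~$ maze.sense dir='south'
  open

~$ stack.push x='south'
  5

~$ maze.move dir='south'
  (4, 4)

~$ maze.sense dir='south'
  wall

~$ maze.sense dir='west'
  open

~$ stack.push x='west'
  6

~$ maze.move dir='west'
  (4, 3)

~$ maze.sense dir='south'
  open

~$ stack.push x='south'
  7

~$ maze.move dir='south'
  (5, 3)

~$ maze.sense dir='west'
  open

~$ stack.push x='west'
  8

~$ maze.move dir='west'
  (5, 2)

~$ maze.sense dir='west'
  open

~$ stack.push x='west'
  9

~$ maze.move dir='west'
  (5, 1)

~$ maze.sense dir='west'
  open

~$ stack.push x='west'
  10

~$ maze.move dir='west'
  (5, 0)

~$ maze.sense dir='north'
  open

~$ stack.push x='north'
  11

~$ maze.move dir='north'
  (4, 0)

~$ maze.sense dir='east'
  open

~$ stack.push x='east'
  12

~$ maze.move dir='east'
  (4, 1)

~$ maze.sense dir='east'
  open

~$ stack.push x='east'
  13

~$ maze.move dir='east'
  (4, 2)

~$ maze.sense dir='north'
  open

~$ stack.push x='north'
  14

~$ maze.move dir='north'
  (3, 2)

~$ maze.sense dir='east'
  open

~$ stack.push x='east'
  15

~$ maze.move dir='east'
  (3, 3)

~$ maze.sense dir='north'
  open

~$ stack.push x='north'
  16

~$ maze.move dir='north'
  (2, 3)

~$ maze.sense dir='east'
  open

~$ stack.push x='east'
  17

~$ maze.move dir='east'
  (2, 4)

~$ maze.sense dir='north'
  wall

~$ stack.pop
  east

~$ maze.move dir='west'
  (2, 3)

~$ maze.sense dir='west'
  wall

~$ maze.sense dir='north'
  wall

~$ stack.pop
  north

~$ maze.move dir='south'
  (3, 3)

~$ stack.pop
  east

~$ maze.move dir='west'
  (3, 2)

~$ maze.sense dir='west'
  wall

~$ stack.pop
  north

~$ maze.move dir='south'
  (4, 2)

~$ stack.pop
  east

~$ maze.move dir='west'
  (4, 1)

~$ stack.pop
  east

~$ maze.move dir='west'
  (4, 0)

~$ maze.sense dir='north'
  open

~$ stack.push x='north'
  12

~$ maze.move dir='north'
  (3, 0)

~$ maze.sense dir='north'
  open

~$ stack.push x='north'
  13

~$ maze.move dir='north'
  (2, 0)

~$ maze.sense dir='east'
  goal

~$ maze.move dir='east'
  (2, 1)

Answer: (2, 1)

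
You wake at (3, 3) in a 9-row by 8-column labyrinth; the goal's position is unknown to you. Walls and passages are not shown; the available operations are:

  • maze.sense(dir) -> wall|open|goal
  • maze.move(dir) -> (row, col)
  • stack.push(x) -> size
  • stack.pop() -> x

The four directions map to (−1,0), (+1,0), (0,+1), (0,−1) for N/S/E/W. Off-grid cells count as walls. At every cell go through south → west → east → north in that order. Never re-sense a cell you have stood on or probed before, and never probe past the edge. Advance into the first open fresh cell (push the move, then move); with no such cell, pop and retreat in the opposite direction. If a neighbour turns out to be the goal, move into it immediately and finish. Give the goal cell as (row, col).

% sense dir→south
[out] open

% push x→south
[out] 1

% move dir→south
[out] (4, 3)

% sense dir→south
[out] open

% push x→south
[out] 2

% move dir→south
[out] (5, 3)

% sense dir→south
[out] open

% push x→south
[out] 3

% move dir→south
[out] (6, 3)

% sense dir→south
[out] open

% push x→south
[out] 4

% move dir→south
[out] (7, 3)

% sense dir→south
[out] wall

% sense dir→west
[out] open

% push x→west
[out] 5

% move dir→west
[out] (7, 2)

% sense dir→south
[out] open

% push x→south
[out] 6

% move dir→south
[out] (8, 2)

% sense dir→west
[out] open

% push x→west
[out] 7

% move dir→west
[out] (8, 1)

% sense dir→west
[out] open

% push x→west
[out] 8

% move dir→west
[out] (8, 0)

% sense dir→north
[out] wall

% pop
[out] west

% move dir→east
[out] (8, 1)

% sense dir→north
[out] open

% push x→north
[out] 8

% move dir→north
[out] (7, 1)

% sense dir→north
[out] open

% push x→north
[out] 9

% move dir→north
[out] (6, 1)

% sense dir→west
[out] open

% push x→west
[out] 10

% move dir→west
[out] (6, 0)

% sense dir→north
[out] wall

% pop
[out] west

% move dir→east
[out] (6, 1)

% sense dir→east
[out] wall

% sense dir→north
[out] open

% push x→north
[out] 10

% move dir→north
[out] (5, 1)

% sense dir→east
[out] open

% push x→east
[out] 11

% move dir→east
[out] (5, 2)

% sense dir→north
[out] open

% push x→north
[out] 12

% move dir→north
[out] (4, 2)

% sense dir→west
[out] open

% push x→west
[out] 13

% move dir→west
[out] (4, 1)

% sense dir→west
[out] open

% push x→west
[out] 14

% move dir→west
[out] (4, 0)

% sense dir→north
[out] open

% push x→north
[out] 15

% move dir→north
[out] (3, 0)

% sense dir→east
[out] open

% push x→east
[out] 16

% move dir→east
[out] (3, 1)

% sense dir→east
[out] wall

% sense dir→north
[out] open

% push x→north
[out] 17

% move dir→north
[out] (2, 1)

% sense dir→west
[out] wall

% sense dir→east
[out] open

% push x→east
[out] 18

% move dir→east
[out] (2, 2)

% sense dir→east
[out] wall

% sense dir→north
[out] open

% push x→north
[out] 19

% move dir→north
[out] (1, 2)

% sense dir→west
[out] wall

% sense dir→east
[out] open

% push x→east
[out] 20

% move dir→east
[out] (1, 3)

% sense dir→east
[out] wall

% sense dir→north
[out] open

% push x→north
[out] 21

% move dir→north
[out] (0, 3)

% sense dir→west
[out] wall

% sense dir→east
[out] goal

% move dir→east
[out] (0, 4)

Answer: (0, 4)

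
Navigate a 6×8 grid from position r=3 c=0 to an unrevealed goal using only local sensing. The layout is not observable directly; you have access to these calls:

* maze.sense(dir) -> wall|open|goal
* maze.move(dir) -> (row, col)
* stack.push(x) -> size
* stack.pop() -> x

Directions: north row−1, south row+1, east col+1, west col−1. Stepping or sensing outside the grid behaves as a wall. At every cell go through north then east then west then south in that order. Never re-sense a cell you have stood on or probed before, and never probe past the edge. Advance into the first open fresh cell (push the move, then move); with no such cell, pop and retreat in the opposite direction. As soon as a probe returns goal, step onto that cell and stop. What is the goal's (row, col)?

·→ maze.sense(dir=north)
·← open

·→ stack.push(x=north)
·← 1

·→ maze.move(dir=north)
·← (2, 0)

·→ maze.sense(dir=north)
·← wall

·→ maze.sense(dir=east)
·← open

·→ stack.push(x=east)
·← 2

·→ maze.move(dir=east)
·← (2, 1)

·→ maze.sense(dir=north)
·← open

·→ stack.push(x=north)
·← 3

·→ maze.move(dir=north)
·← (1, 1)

·→ maze.sense(dir=north)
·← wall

·→ maze.sense(dir=east)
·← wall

·→ stack.pop()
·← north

·→ maze.move(dir=south)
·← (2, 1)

·→ maze.sense(dir=east)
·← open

·→ stack.push(x=east)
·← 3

·→ maze.move(dir=east)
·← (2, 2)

·→ maze.sense(dir=east)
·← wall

·→ maze.sense(dir=south)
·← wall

·→ stack.pop()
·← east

·→ maze.move(dir=west)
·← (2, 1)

·→ maze.sense(dir=south)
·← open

·→ stack.push(x=south)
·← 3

·→ maze.move(dir=south)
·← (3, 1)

·→ maze.sense(dir=south)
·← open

·→ stack.push(x=south)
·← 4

·→ maze.move(dir=south)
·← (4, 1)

·→ maze.sense(dir=east)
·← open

·→ stack.push(x=east)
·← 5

·→ maze.move(dir=east)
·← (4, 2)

·→ maze.sense(dir=east)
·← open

·→ stack.push(x=east)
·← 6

·→ maze.move(dir=east)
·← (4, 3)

·→ maze.sense(dir=north)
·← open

·→ stack.push(x=north)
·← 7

·→ maze.move(dir=north)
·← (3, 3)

·→ maze.sense(dir=east)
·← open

·→ stack.push(x=east)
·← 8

·→ maze.move(dir=east)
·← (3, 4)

·→ maze.sense(dir=north)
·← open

·→ stack.push(x=north)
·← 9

·→ maze.move(dir=north)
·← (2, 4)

·→ maze.sense(dir=north)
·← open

·→ stack.push(x=north)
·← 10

·→ maze.move(dir=north)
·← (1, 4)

·→ maze.sense(dir=north)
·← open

·→ stack.push(x=north)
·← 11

·→ maze.move(dir=north)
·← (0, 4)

·→ maze.sense(dir=east)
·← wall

·→ maze.sense(dir=west)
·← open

·→ stack.push(x=west)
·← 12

·→ maze.move(dir=west)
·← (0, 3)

·→ maze.sense(dir=west)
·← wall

·→ maze.sense(dir=south)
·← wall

·→ stack.pop()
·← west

·→ maze.move(dir=east)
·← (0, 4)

·→ stack.pop()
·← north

·→ maze.move(dir=south)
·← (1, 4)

·→ maze.sense(dir=east)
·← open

·→ stack.push(x=east)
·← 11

·→ maze.move(dir=east)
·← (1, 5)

·→ maze.sense(dir=east)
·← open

·→ stack.push(x=east)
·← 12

·→ maze.move(dir=east)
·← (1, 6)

·→ maze.sense(dir=north)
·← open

·→ stack.push(x=north)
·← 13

·→ maze.move(dir=north)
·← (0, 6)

·→ maze.sense(dir=east)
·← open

·→ stack.push(x=east)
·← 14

·→ maze.move(dir=east)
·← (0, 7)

·→ maze.sense(dir=south)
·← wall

·→ stack.pop()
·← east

·→ maze.move(dir=west)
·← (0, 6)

·→ stack.pop()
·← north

·→ maze.move(dir=south)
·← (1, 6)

·→ maze.sense(dir=south)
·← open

·→ stack.push(x=south)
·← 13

·→ maze.move(dir=south)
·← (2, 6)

·→ maze.sense(dir=east)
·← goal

·→ maze.move(dir=east)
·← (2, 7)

Answer: (2, 7)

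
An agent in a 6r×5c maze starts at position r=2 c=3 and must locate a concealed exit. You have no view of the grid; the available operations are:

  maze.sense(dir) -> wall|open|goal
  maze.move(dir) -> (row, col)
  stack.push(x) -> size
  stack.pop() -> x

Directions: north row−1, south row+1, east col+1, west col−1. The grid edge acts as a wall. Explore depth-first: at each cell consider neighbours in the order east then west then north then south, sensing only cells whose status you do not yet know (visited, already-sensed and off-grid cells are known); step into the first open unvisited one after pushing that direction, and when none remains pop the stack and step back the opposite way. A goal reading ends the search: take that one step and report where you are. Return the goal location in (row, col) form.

// 1. maze.sense(dir→east) == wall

// 2. maze.sense(dir→west) == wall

// 3. maze.sense(dir→north) == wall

// 4. maze.sense(dir→south) == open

// 5. stack.push(x→south) == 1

// 6. maze.move(dir→south) == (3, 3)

// 7. maze.sense(dir→east) == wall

// 8. maze.sense(dir→west) == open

// 9. stack.push(x→west) == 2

// 10. maze.move(dir→west) == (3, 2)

// 11. maze.sense(dir→west) == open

// 12. stack.push(x→west) == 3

// 13. maze.move(dir→west) == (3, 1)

// 14. maze.sense(dir→west) == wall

// 15. maze.sense(dir→north) == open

// 16. stack.push(x→north) == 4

// 17. maze.move(dir→north) == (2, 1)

// 18. maze.sense(dir→west) == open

// 19. stack.push(x→west) == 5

// 20. maze.move(dir→west) == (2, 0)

// 21. maze.sense(dir→north) == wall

// 22. stack.pop() == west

// 23. maze.move(dir→east) == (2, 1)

// 24. maze.sense(dir→north) == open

// 25. stack.push(x→north) == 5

// 26. maze.move(dir→north) == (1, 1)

// 27. maze.sense(dir→east) == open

// 28. stack.push(x→east) == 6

// 29. maze.move(dir→east) == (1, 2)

// 30. maze.sense(dir→north) == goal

// 31. maze.move(dir→north) == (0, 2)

Answer: (0, 2)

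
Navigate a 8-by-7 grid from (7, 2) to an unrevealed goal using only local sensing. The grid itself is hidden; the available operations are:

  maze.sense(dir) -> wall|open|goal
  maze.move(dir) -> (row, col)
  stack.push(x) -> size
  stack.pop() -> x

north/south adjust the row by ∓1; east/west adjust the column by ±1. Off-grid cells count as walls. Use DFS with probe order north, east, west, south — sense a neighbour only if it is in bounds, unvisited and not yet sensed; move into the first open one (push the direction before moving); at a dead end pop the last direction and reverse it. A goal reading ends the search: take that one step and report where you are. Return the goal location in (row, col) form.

I use maze.sense(dir→north), giving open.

Invoking stack.push(x→north), : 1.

I try maze.move(dir→north), : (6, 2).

Using maze.sense(dir→north), → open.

Now I run stack.push(x→north), giving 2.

Calling maze.move(dir→north), yielding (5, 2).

Using maze.sense(dir→north), and observe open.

Invoking stack.push(x→north), — result: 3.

Next I call maze.move(dir→north), : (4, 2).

Invoking maze.sense(dir→north), : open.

Now I run stack.push(x→north), → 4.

I invoke maze.move(dir→north), and see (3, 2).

Next I call maze.sense(dir→north), and get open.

I try stack.push(x→north), yielding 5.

I try maze.move(dir→north), : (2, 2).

I use maze.sense(dir→north), and observe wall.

I invoke maze.sense(dir→east), giving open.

Next I call stack.push(x→east), which returns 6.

I call maze.move(dir→east), — result: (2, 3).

Invoking maze.sense(dir→north), — result: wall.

Now I run maze.sense(dir→east), which returns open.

I try stack.push(x→east), giving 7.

Using maze.move(dir→east), : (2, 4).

Next I call maze.sense(dir→north), : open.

I run stack.push(x→north), which returns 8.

I run maze.move(dir→north), and get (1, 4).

I call maze.sense(dir→north), and get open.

I invoke stack.push(x→north), and observe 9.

Then maze.move(dir→north), — result: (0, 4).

I invoke maze.sense(dir→east), — result: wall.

I try maze.sense(dir→west), and see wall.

Using stack.pop(), and get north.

Now I run maze.move(dir→south), and see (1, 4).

Invoking maze.sense(dir→east), giving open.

Now I run stack.push(x→east), — result: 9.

I call maze.move(dir→east), which returns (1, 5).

Invoking maze.sense(dir→east), and see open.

I run stack.push(x→east), → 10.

I use maze.move(dir→east), : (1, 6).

Next I call maze.sense(dir→north), : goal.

Using maze.move(dir→north), giving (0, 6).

Answer: (0, 6)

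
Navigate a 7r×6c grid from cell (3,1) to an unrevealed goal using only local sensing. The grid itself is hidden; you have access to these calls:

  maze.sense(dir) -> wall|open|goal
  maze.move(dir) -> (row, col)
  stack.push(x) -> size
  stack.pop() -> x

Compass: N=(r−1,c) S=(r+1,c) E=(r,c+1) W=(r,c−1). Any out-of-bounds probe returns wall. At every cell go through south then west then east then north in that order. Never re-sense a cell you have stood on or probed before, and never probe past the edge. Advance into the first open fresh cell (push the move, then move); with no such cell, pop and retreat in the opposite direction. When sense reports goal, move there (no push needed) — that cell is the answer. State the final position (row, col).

Step: maze.sense[dir→south]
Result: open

Step: stack.push[x→south]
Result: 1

Step: maze.move[dir→south]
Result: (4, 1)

Step: maze.sense[dir→south]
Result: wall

Step: maze.sense[dir→west]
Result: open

Step: stack.push[x→west]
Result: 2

Step: maze.move[dir→west]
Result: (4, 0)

Step: maze.sense[dir→south]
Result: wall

Step: maze.sense[dir→north]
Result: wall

Step: stack.pop[]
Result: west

Step: maze.move[dir→east]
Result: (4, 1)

Step: maze.sense[dir→east]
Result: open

Step: stack.push[x→east]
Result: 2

Step: maze.move[dir→east]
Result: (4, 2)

Step: maze.sense[dir→south]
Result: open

Step: stack.push[x→south]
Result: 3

Step: maze.move[dir→south]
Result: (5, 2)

Step: maze.sense[dir→south]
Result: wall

Step: maze.sense[dir→east]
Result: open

Step: stack.push[x→east]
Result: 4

Step: maze.move[dir→east]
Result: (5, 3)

Step: maze.sense[dir→south]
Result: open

Step: stack.push[x→south]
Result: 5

Step: maze.move[dir→south]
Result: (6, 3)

Step: maze.sense[dir→east]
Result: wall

Step: stack.pop[]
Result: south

Step: maze.move[dir→north]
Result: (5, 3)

Step: maze.sense[dir→east]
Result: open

Step: stack.push[x→east]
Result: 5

Step: maze.move[dir→east]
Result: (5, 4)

Step: maze.sense[dir→east]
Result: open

Step: stack.push[x→east]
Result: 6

Step: maze.move[dir→east]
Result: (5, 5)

Step: maze.sense[dir→south]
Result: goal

Step: maze.move[dir→south]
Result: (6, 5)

Answer: (6, 5)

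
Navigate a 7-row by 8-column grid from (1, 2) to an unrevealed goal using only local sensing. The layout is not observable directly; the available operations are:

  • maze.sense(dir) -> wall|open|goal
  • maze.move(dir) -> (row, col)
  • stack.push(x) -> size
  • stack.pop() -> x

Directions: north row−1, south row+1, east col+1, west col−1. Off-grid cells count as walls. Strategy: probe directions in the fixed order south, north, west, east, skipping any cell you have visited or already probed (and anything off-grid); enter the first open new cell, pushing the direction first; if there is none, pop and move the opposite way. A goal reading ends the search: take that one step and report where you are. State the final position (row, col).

~$ maze.sense dir='south'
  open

~$ stack.push x='south'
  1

~$ maze.move dir='south'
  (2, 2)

~$ maze.sense dir='south'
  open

~$ stack.push x='south'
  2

~$ maze.move dir='south'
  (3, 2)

~$ maze.sense dir='south'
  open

~$ stack.push x='south'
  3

~$ maze.move dir='south'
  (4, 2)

~$ maze.sense dir='south'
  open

~$ stack.push x='south'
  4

~$ maze.move dir='south'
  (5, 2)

~$ maze.sense dir='south'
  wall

~$ maze.sense dir='west'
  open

~$ stack.push x='west'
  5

~$ maze.move dir='west'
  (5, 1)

~$ maze.sense dir='south'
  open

~$ stack.push x='south'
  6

~$ maze.move dir='south'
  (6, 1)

~$ maze.sense dir='west'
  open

~$ stack.push x='west'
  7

~$ maze.move dir='west'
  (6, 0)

~$ maze.sense dir='north'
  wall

~$ stack.pop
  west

~$ maze.move dir='east'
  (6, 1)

~$ stack.pop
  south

~$ maze.move dir='north'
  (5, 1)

~$ maze.sense dir='north'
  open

~$ stack.push x='north'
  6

~$ maze.move dir='north'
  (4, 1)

~$ maze.sense dir='north'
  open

~$ stack.push x='north'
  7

~$ maze.move dir='north'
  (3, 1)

~$ maze.sense dir='north'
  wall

~$ maze.sense dir='west'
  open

~$ stack.push x='west'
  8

~$ maze.move dir='west'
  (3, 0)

~$ maze.sense dir='south'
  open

~$ stack.push x='south'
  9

~$ maze.move dir='south'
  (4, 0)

~$ stack.pop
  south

~$ maze.move dir='north'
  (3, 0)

~$ maze.sense dir='north'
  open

~$ stack.push x='north'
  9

~$ maze.move dir='north'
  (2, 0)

~$ maze.sense dir='north'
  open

~$ stack.push x='north'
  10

~$ maze.move dir='north'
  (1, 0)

~$ maze.sense dir='north'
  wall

~$ maze.sense dir='east'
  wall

~$ stack.pop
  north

~$ maze.move dir='south'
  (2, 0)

~$ stack.pop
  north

~$ maze.move dir='south'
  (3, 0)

~$ stack.pop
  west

~$ maze.move dir='east'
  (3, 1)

~$ stack.pop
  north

~$ maze.move dir='south'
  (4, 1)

~$ stack.pop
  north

~$ maze.move dir='south'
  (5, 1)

~$ stack.pop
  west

~$ maze.move dir='east'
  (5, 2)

~$ maze.sense dir='east'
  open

~$ stack.push x='east'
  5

~$ maze.move dir='east'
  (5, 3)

~$ maze.sense dir='south'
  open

~$ stack.push x='south'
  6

~$ maze.move dir='south'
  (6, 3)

~$ maze.sense dir='east'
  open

~$ stack.push x='east'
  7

~$ maze.move dir='east'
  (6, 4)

~$ maze.sense dir='north'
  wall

~$ maze.sense dir='east'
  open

~$ stack.push x='east'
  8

~$ maze.move dir='east'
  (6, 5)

~$ maze.sense dir='north'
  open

~$ stack.push x='north'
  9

~$ maze.move dir='north'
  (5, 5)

~$ maze.sense dir='north'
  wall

~$ maze.sense dir='east'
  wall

~$ stack.pop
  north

~$ maze.move dir='south'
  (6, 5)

~$ maze.sense dir='east'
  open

~$ stack.push x='east'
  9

~$ maze.move dir='east'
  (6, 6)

~$ maze.sense dir='east'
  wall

~$ stack.pop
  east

~$ maze.move dir='west'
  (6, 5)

~$ stack.pop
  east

~$ maze.move dir='west'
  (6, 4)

~$ stack.pop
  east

~$ maze.move dir='west'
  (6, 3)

~$ stack.pop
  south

~$ maze.move dir='north'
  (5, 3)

~$ maze.sense dir='north'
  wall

~$ stack.pop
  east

~$ maze.move dir='west'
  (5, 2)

~$ stack.pop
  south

~$ maze.move dir='north'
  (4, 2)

~$ stack.pop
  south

~$ maze.move dir='north'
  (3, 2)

~$ maze.sense dir='east'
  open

~$ stack.push x='east'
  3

~$ maze.move dir='east'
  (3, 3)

~$ maze.sense dir='north'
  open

~$ stack.push x='north'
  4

~$ maze.move dir='north'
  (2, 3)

~$ maze.sense dir='north'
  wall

~$ maze.sense dir='east'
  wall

~$ stack.pop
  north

~$ maze.move dir='south'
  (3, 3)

~$ maze.sense dir='east'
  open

~$ stack.push x='east'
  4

~$ maze.move dir='east'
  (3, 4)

~$ maze.sense dir='south'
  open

~$ stack.push x='south'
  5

~$ maze.move dir='south'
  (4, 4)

~$ stack.pop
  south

~$ maze.move dir='north'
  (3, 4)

~$ maze.sense dir='east'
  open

~$ stack.push x='east'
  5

~$ maze.move dir='east'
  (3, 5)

~$ maze.sense dir='north'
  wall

~$ maze.sense dir='east'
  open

~$ stack.push x='east'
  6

~$ maze.move dir='east'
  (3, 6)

~$ maze.sense dir='south'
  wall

~$ maze.sense dir='north'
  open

~$ stack.push x='north'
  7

~$ maze.move dir='north'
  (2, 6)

~$ maze.sense dir='north'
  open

~$ stack.push x='north'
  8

~$ maze.move dir='north'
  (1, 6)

~$ maze.sense dir='north'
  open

~$ stack.push x='north'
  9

~$ maze.move dir='north'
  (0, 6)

~$ maze.sense dir='west'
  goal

~$ maze.move dir='west'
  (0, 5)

Answer: (0, 5)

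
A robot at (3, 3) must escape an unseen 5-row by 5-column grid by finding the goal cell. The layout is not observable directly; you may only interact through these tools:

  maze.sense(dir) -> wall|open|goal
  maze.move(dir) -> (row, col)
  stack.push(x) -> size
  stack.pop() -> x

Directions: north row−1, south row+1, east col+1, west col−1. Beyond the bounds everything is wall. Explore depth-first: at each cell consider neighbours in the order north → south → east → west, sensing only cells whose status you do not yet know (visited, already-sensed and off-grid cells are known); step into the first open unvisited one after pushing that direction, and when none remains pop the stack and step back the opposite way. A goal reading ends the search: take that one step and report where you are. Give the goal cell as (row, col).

Now I run sense with dir→north, — result: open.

I try push with x→north, — result: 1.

Then move with dir→north, yielding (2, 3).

Calling sense with dir→north, giving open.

I invoke push with x→north, and see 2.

I use move with dir→north, giving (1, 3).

I invoke sense with dir→north, — result: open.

Now I run push with x→north, yielding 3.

I use move with dir→north, and get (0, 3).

I invoke sense with dir→east, — result: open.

Next I call push with x→east, and get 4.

Now I run move with dir→east, — result: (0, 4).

I invoke sense with dir→south, which returns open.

I try push with x→south, giving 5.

Calling move with dir→south, and see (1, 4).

I invoke sense with dir→south, — result: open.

Next I call push with x→south, → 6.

I run move with dir→south, — result: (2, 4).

I try sense with dir→south, which returns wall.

I invoke pop, yielding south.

Next I call move with dir→north, giving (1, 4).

I call pop, giving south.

Now I run move with dir→north, yielding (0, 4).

Now I run pop(), yielding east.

Calling move with dir→west, giving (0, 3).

I run sense with dir→west, : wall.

Now I run pop(), — result: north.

Then move with dir→south, yielding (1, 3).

I invoke sense with dir→west, — result: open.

I invoke push with x→west, and see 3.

Now I run move with dir→west, giving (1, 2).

Using sense with dir→south, → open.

Calling push with x→south, and observe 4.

I run move with dir→south, → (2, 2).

Next I call sense with dir→south, — result: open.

Calling push with x→south, and see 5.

Next I call move with dir→south, yielding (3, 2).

Next I call sense with dir→south, → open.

Then push with x→south, which returns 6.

I invoke move with dir→south, which returns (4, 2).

I try sense with dir→east, → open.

Next I call push with x→east, which returns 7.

I call move with dir→east, → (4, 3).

I run sense with dir→east, yielding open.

I invoke push with x→east, : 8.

I use move with dir→east, and see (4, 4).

I use pop(), giving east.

I invoke move with dir→west, — result: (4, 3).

Then pop(), giving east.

I try move with dir→west, → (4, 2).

Now I run sense with dir→west, giving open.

Now I run push with x→west, giving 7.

I invoke move with dir→west, yielding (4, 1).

Next I call sense with dir→north, → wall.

Next I call sense with dir→west, giving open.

Calling push with x→west, and see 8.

Then move with dir→west, and see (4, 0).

I call sense with dir→north, and observe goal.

I use move with dir→north, and get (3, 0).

Answer: (3, 0)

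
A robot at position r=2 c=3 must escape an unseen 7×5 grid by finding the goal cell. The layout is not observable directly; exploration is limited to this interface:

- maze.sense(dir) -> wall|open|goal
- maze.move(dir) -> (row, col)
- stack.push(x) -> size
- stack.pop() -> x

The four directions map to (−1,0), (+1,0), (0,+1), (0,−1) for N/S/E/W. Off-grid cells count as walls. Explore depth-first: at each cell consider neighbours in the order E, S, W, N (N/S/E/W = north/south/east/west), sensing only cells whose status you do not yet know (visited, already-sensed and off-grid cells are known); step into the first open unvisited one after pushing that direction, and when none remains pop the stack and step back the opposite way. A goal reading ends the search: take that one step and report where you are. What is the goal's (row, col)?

// maze.sense(east) == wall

// maze.sense(south) == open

// stack.push(south) == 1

// maze.move(south) == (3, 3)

// maze.sense(east) == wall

// maze.sense(south) == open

// stack.push(south) == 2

// maze.move(south) == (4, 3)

// maze.sense(east) == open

// stack.push(east) == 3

// maze.move(east) == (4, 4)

// maze.sense(south) == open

// stack.push(south) == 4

// maze.move(south) == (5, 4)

// maze.sense(south) == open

// stack.push(south) == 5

// maze.move(south) == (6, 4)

// maze.sense(west) == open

// stack.push(west) == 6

// maze.move(west) == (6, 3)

// maze.sense(west) == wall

// maze.sense(north) == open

// stack.push(north) == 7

// maze.move(north) == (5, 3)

// maze.sense(west) == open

// stack.push(west) == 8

// maze.move(west) == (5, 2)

// maze.sense(west) == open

// stack.push(west) == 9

// maze.move(west) == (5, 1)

// maze.sense(south) == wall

// maze.sense(west) == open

// stack.push(west) == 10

// maze.move(west) == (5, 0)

// maze.sense(south) == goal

// maze.move(south) == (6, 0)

Answer: (6, 0)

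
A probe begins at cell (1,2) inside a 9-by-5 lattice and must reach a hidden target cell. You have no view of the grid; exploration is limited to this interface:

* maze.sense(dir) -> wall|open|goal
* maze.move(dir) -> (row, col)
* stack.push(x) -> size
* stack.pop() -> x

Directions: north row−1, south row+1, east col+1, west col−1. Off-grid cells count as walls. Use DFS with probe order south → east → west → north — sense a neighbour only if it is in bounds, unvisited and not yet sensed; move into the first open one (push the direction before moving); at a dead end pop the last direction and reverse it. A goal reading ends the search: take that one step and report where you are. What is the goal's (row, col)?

$ maze.sense dir='south'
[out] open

$ stack.push x='south'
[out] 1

$ maze.move dir='south'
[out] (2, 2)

$ maze.sense dir='south'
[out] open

$ stack.push x='south'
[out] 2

$ maze.move dir='south'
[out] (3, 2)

$ maze.sense dir='south'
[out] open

$ stack.push x='south'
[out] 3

$ maze.move dir='south'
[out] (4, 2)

$ maze.sense dir='south'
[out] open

$ stack.push x='south'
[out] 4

$ maze.move dir='south'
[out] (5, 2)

$ maze.sense dir='south'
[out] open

$ stack.push x='south'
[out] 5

$ maze.move dir='south'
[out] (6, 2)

$ maze.sense dir='south'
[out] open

$ stack.push x='south'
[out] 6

$ maze.move dir='south'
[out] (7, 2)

$ maze.sense dir='south'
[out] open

$ stack.push x='south'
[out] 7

$ maze.move dir='south'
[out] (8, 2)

$ maze.sense dir='east'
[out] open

$ stack.push x='east'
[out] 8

$ maze.move dir='east'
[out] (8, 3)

$ maze.sense dir='east'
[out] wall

$ maze.sense dir='north'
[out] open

$ stack.push x='north'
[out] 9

$ maze.move dir='north'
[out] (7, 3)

$ maze.sense dir='east'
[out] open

$ stack.push x='east'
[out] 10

$ maze.move dir='east'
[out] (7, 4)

$ maze.sense dir='north'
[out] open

$ stack.push x='north'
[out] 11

$ maze.move dir='north'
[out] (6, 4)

$ maze.sense dir='west'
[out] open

$ stack.push x='west'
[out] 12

$ maze.move dir='west'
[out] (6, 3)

$ maze.sense dir='north'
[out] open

$ stack.push x='north'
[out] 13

$ maze.move dir='north'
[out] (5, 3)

$ maze.sense dir='east'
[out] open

$ stack.push x='east'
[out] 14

$ maze.move dir='east'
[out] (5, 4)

$ maze.sense dir='north'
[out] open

$ stack.push x='north'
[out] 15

$ maze.move dir='north'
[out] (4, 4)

$ maze.sense dir='west'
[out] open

$ stack.push x='west'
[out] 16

$ maze.move dir='west'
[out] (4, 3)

$ maze.sense dir='north'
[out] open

$ stack.push x='north'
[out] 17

$ maze.move dir='north'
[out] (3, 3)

$ maze.sense dir='east'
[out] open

$ stack.push x='east'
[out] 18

$ maze.move dir='east'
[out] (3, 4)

$ maze.sense dir='north'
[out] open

$ stack.push x='north'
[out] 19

$ maze.move dir='north'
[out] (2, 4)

$ maze.sense dir='west'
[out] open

$ stack.push x='west'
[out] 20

$ maze.move dir='west'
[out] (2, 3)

$ maze.sense dir='north'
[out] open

$ stack.push x='north'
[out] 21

$ maze.move dir='north'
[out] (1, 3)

$ maze.sense dir='east'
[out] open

$ stack.push x='east'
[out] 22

$ maze.move dir='east'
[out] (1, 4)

$ maze.sense dir='north'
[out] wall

$ stack.pop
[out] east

$ maze.move dir='west'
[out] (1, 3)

$ maze.sense dir='north'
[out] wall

$ stack.pop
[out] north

$ maze.move dir='south'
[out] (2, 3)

$ stack.pop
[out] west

$ maze.move dir='east'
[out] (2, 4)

$ stack.pop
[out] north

$ maze.move dir='south'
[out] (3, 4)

$ stack.pop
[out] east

$ maze.move dir='west'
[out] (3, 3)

$ stack.pop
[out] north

$ maze.move dir='south'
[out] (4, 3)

$ stack.pop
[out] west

$ maze.move dir='east'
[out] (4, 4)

$ stack.pop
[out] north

$ maze.move dir='south'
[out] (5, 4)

$ stack.pop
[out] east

$ maze.move dir='west'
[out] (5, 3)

$ stack.pop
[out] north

$ maze.move dir='south'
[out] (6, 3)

$ stack.pop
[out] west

$ maze.move dir='east'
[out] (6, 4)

$ stack.pop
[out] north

$ maze.move dir='south'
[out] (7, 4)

$ stack.pop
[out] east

$ maze.move dir='west'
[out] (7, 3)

$ stack.pop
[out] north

$ maze.move dir='south'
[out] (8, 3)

$ stack.pop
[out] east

$ maze.move dir='west'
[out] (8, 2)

$ maze.sense dir='west'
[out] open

$ stack.push x='west'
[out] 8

$ maze.move dir='west'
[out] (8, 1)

$ maze.sense dir='west'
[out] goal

$ maze.move dir='west'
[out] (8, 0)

Answer: (8, 0)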